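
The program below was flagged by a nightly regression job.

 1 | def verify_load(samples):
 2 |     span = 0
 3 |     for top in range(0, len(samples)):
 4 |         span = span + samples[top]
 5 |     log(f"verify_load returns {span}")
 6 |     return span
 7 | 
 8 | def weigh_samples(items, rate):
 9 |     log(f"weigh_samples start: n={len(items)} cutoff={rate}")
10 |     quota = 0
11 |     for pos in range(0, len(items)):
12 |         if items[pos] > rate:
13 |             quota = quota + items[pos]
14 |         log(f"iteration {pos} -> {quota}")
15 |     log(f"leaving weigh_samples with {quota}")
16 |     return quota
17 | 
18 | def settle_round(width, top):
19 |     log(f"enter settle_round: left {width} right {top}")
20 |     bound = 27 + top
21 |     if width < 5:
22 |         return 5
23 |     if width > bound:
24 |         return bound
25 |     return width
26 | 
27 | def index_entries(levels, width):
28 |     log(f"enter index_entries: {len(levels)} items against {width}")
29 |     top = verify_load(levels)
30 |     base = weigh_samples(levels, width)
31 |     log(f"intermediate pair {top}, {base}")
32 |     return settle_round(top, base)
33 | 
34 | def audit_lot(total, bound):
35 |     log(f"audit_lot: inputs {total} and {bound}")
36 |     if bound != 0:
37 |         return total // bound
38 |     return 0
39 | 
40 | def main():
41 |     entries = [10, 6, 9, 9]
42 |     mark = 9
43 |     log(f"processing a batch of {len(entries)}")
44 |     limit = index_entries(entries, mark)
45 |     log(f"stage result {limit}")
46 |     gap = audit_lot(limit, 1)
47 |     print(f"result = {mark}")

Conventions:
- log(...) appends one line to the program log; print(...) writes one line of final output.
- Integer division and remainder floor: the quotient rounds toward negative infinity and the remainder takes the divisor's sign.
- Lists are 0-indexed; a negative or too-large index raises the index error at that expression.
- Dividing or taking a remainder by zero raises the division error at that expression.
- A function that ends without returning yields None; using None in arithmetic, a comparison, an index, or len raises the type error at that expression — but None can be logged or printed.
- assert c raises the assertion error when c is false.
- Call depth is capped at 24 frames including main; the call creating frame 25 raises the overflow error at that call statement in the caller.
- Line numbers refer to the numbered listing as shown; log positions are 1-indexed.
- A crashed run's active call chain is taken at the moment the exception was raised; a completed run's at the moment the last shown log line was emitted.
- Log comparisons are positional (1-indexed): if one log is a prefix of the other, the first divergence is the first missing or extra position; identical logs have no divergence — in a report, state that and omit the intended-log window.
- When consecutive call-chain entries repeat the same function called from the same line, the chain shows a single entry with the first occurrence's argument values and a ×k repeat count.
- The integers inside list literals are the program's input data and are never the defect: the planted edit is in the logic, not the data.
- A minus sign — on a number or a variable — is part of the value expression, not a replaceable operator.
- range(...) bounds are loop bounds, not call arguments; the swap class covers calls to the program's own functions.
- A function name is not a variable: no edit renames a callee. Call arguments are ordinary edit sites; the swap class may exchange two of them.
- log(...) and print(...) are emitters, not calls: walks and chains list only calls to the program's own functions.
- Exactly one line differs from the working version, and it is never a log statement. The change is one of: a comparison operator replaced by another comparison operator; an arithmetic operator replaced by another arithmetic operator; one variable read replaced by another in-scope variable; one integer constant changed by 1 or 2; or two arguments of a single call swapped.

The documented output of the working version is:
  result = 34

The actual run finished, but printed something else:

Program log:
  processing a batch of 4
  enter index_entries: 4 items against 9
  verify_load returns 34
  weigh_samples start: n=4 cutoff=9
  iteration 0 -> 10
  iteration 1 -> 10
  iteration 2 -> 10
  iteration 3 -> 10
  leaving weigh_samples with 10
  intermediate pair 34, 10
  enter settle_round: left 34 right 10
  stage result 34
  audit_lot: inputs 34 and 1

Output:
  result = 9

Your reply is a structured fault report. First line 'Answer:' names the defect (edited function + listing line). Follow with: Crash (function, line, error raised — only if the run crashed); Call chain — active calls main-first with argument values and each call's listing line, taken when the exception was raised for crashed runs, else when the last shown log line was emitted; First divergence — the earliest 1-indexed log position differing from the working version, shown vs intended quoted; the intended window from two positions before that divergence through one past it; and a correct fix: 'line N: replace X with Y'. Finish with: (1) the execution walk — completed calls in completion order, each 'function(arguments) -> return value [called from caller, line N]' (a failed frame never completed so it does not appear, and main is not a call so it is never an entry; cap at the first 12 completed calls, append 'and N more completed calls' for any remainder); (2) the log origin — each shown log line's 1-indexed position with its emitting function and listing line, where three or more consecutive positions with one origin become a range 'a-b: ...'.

Answer: the defect is in main at line 47.
Core observation: The logs agree in full; only the final output differs.
Call chain: main -> audit_lot(34, 1) (called at line 46).
First divergence: none; the two logs match at every position.
Execution walk:
  verify_load([10, 6, 9, 9]) -> 34  [called from index_entries, line 29]
  weigh_samples([10, 6, 9, 9], 9) -> 10  [called from index_entries, line 30]
  settle_round(34, 10) -> 34  [called from index_entries, line 32]
  index_entries([10, 6, 9, 9], 9) -> 34  [called from main, line 44]
  audit_lot(34, 1) -> 34  [called from main, line 46]
Log line origins:
  1: emitted by main (line 43)
  2: emitted by index_entries (line 28)
  3: emitted by verify_load (line 5)
  4: emitted by weigh_samples (line 9)
  5-8: emitted by weigh_samples (line 14)
  9: emitted by weigh_samples (line 15)
  10: emitted by index_entries (line 31)
  11: emitted by settle_round (line 19)
  12: emitted by main (line 45)
  13: emitted by audit_lot (line 35)
A correct fix: line 47: replace `mark` with `gap`.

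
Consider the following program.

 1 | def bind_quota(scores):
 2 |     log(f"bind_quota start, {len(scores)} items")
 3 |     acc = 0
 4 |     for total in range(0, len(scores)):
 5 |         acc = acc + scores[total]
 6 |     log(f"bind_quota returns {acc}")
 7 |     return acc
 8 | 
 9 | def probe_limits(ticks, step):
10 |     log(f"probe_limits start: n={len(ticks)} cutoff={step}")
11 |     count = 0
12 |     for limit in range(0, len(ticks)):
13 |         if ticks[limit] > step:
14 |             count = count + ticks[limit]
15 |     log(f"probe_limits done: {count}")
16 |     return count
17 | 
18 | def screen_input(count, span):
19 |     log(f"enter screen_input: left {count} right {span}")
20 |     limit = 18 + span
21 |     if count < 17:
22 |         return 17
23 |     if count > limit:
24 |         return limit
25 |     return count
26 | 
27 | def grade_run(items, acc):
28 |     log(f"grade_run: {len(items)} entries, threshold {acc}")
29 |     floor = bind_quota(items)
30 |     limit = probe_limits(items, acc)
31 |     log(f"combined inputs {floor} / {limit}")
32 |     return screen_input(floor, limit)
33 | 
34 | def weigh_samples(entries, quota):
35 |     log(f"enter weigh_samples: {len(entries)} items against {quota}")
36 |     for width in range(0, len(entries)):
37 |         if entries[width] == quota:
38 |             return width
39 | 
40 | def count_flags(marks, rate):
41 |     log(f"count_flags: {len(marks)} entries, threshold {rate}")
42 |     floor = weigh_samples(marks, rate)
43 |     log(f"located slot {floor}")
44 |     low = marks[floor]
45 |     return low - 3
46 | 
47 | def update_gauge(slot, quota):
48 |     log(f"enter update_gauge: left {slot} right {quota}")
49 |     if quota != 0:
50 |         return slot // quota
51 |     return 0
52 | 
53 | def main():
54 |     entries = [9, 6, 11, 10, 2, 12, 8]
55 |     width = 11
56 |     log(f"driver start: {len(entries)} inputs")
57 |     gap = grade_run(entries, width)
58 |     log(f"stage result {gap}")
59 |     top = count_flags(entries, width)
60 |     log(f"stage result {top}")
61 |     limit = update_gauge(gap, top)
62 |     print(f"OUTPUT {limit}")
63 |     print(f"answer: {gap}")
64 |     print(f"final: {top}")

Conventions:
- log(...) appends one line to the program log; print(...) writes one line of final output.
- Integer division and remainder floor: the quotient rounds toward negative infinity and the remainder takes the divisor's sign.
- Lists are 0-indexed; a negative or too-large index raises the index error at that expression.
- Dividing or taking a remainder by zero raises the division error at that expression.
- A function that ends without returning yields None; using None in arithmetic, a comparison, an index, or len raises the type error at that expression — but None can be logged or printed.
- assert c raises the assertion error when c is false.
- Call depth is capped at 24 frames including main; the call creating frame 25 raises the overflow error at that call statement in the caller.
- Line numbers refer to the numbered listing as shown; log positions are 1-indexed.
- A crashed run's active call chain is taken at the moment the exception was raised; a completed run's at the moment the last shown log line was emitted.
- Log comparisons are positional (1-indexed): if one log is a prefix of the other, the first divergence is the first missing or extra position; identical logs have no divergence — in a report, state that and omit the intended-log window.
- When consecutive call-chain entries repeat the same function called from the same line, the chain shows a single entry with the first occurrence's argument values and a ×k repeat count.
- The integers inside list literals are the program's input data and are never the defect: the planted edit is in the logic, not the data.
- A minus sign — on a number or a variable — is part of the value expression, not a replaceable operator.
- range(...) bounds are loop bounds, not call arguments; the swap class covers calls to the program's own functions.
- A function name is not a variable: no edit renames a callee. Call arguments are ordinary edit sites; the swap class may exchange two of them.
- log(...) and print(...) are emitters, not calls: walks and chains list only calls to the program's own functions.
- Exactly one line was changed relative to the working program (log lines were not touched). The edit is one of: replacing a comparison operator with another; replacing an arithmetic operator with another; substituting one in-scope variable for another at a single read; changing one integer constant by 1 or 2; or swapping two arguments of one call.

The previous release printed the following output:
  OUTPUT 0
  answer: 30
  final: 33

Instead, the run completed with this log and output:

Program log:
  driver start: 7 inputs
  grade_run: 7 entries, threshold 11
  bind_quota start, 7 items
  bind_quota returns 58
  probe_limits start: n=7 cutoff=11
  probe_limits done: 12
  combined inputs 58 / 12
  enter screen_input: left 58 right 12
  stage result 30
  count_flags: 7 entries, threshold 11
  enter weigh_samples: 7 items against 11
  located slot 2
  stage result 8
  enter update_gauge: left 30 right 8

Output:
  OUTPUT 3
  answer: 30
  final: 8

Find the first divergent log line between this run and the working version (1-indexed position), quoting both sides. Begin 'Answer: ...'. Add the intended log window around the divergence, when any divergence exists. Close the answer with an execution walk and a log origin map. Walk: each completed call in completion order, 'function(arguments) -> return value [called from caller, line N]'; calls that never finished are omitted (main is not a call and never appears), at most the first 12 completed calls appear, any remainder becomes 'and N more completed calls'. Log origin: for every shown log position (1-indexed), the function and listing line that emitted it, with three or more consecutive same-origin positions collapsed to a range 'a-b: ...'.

Answer: at position 13 the run shows 'stage result 8' where the working version logs 'stage result 33'.
Intended log window:
  11: enter weigh_samples: 7 items against 11
  12: located slot 2
  13: stage result 33
  14: enter update_gauge: left 30 right 33
Execution walk:
  bind_quota([9, 6, 11, 10, 2, 12, 8]) -> 58  [called from grade_run, line 29]
  probe_limits([9, 6, 11, 10, 2, 12, 8], 11) -> 12  [called from grade_run, line 30]
  screen_input(58, 12) -> 30  [called from grade_run, line 32]
  grade_run([9, 6, 11, 10, 2, 12, 8], 11) -> 30  [called from main, line 57]
  weigh_samples([9, 6, 11, 10, 2, 12, 8], 11) -> 2  [called from count_flags, line 42]
  count_flags([9, 6, 11, 10, 2, 12, 8], 11) -> 8  [called from main, line 59]
  update_gauge(30, 8) -> 3  [called from main, line 61]
Log origin:
  1 — main, line 56
  2 — grade_run, line 28
  3 — bind_quota, line 2
  4 — bind_quota, line 6
  5 — probe_limits, line 10
  6 — probe_limits, line 15
  7 — grade_run, line 31
  8 — screen_input, line 19
  9 — main, line 58
  10 — count_flags, line 41
  11 — weigh_samples, line 35
  12 — count_flags, line 43
  13 — main, line 60
  14 — update_gauge, line 48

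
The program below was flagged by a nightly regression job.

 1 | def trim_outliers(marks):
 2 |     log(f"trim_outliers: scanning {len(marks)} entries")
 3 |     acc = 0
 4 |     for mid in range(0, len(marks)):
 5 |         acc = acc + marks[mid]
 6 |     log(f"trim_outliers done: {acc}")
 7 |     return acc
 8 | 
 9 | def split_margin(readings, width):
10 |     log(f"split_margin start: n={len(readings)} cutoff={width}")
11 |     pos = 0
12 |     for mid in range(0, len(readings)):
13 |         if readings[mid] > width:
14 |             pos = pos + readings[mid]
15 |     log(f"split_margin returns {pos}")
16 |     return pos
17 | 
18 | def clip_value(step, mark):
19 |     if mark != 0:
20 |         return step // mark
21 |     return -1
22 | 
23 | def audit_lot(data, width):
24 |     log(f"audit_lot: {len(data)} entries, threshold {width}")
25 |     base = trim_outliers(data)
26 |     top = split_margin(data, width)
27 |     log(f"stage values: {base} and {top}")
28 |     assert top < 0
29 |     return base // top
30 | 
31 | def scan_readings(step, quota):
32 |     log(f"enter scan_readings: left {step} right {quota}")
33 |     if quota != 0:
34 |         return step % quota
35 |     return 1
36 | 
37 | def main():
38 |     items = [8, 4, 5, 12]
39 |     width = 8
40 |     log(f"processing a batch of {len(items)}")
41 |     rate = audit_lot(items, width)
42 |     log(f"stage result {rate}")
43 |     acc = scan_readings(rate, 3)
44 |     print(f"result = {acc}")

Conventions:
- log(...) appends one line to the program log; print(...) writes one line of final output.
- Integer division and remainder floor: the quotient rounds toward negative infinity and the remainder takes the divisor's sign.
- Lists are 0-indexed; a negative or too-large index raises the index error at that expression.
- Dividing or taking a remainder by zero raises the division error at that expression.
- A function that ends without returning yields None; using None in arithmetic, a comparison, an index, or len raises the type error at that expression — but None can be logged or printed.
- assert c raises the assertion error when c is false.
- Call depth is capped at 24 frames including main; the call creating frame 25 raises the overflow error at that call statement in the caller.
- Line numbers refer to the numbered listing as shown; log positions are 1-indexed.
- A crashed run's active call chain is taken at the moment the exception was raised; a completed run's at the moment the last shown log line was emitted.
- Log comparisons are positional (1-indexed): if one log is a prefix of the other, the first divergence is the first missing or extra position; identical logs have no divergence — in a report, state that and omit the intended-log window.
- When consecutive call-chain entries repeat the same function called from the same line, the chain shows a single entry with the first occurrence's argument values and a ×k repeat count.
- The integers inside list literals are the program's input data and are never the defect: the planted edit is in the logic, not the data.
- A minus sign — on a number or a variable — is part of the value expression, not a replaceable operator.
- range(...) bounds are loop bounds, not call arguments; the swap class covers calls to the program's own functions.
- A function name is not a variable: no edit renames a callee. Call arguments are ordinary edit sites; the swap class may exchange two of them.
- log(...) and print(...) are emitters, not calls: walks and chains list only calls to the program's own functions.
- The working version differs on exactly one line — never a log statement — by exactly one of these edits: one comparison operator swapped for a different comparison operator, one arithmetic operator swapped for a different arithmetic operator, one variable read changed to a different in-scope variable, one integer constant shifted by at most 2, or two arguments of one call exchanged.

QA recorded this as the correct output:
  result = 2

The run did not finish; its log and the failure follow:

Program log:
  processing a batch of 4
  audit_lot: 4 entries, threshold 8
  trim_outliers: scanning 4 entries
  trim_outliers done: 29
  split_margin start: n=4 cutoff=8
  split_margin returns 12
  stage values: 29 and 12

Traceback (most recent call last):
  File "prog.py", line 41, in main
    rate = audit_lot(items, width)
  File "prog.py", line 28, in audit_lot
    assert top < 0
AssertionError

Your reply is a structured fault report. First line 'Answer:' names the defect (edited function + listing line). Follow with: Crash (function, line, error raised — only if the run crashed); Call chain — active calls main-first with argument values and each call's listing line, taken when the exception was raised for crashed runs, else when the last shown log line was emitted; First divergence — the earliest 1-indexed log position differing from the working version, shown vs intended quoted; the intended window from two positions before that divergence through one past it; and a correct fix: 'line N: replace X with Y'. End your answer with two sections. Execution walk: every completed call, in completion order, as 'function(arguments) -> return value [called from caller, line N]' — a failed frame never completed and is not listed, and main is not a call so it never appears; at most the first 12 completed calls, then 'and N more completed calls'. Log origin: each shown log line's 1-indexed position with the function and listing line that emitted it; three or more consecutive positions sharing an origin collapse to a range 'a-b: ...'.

Answer: the defect is in audit_lot at line 28.
The tell: A complete run would log 'stage result 2' next, but this one stopped at 7 lines.
Crash: audit_lot, line 28, AssertionError.
Call chain: main -> audit_lot([8, 4, 5, 12], 8) (called at line 41).
First divergence: position 8 (shown log ended at 7 lines; the working version continues: 'stage result 2').
Intended log window:
  6: split_margin returns 12
  7: stage values: 29 and 12
  8: stage result 2
  9: enter scan_readings: left 2 right 3
Execution walk:
  trim_outliers([8, 4, 5, 12]) -> 29  [called from audit_lot, line 25]
  split_margin([8, 4, 5, 12], 8) -> 12  [called from audit_lot, line 26]
Origin of each log line:
  1: from main, line 40
  2: from audit_lot, line 24
  3: from trim_outliers, line 2
  4: from trim_outliers, line 6
  5: from split_margin, line 10
  6: from split_margin, line 15
  7: from audit_lot, line 27
A correct fix: line 28: replace `<` with `>`.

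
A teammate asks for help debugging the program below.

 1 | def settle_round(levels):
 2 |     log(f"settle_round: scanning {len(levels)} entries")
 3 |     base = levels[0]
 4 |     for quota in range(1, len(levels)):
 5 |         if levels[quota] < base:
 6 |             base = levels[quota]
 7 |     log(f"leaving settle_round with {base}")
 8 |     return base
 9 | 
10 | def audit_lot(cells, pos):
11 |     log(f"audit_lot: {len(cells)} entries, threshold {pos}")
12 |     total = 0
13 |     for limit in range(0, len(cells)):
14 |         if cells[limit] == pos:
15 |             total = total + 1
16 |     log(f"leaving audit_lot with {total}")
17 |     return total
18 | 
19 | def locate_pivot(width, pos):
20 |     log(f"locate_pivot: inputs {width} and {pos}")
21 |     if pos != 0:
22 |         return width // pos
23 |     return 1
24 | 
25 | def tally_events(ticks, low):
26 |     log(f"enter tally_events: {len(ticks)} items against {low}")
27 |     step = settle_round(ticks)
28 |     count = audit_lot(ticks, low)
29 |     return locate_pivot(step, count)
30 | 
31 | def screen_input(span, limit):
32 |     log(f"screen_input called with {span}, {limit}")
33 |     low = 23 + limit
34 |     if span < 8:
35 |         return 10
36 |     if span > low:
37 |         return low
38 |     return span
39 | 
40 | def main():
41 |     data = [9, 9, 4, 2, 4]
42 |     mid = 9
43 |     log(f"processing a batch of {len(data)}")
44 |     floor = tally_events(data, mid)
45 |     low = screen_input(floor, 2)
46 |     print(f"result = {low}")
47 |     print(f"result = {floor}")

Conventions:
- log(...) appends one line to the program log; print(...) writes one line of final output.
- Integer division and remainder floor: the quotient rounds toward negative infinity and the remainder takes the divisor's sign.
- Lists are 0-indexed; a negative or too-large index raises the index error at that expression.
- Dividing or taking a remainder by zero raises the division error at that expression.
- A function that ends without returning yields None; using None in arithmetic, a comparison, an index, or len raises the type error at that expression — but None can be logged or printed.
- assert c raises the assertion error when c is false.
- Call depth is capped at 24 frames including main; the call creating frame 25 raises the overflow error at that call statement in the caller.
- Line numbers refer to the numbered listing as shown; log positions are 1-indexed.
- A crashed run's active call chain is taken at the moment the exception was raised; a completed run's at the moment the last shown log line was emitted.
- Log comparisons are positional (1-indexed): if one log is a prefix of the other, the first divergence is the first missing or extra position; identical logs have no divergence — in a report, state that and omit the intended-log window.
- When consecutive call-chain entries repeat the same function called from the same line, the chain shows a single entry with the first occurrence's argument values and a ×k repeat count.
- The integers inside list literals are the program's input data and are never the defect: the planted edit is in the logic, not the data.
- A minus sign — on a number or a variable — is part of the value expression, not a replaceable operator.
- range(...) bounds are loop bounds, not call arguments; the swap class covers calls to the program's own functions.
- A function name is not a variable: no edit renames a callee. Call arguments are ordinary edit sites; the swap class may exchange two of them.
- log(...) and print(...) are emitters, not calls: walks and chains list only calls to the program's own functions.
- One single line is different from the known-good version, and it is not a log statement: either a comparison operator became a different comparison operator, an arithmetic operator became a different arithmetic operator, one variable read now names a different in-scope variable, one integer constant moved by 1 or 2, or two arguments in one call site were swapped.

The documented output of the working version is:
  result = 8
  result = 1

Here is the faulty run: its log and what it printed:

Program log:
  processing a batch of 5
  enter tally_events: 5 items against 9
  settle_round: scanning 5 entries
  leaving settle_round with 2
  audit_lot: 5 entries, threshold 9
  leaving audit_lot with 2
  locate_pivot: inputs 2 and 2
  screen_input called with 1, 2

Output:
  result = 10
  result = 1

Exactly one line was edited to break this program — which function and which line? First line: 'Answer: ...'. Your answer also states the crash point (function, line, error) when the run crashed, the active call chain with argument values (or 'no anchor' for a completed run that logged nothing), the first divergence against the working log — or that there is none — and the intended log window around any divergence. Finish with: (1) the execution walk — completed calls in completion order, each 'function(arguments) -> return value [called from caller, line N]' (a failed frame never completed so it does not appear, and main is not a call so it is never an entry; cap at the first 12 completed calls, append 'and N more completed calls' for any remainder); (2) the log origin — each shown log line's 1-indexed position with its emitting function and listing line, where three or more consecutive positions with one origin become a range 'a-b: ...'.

Answer: the defect is in screen_input at line 35.
The tell: No log line changed; the fault shows up purely in the output.
Call chain: main -> screen_input(1, 2) (called at line 45).
First divergence: none; the two logs match at every position.
Execution walk:
  settle_round([9, 9, 4, 2, 4]) -> 2  [called from tally_events, line 27]
  audit_lot([9, 9, 4, 2, 4], 9) -> 2  [called from tally_events, line 28]
  locate_pivot(2, 2) -> 1  [called from tally_events, line 29]
  tally_events([9, 9, 4, 2, 4], 9) -> 1  [called from main, line 44]
  screen_input(1, 2) -> 10  [called from main, line 45]
Log origin:
  1: emitted by main (line 43)
  2: emitted by tally_events (line 26)
  3: emitted by settle_round (line 2)
  4: emitted by settle_round (line 7)
  5: emitted by audit_lot (line 11)
  6: emitted by audit_lot (line 16)
  7: emitted by locate_pivot (line 20)
  8: emitted by screen_input (line 32)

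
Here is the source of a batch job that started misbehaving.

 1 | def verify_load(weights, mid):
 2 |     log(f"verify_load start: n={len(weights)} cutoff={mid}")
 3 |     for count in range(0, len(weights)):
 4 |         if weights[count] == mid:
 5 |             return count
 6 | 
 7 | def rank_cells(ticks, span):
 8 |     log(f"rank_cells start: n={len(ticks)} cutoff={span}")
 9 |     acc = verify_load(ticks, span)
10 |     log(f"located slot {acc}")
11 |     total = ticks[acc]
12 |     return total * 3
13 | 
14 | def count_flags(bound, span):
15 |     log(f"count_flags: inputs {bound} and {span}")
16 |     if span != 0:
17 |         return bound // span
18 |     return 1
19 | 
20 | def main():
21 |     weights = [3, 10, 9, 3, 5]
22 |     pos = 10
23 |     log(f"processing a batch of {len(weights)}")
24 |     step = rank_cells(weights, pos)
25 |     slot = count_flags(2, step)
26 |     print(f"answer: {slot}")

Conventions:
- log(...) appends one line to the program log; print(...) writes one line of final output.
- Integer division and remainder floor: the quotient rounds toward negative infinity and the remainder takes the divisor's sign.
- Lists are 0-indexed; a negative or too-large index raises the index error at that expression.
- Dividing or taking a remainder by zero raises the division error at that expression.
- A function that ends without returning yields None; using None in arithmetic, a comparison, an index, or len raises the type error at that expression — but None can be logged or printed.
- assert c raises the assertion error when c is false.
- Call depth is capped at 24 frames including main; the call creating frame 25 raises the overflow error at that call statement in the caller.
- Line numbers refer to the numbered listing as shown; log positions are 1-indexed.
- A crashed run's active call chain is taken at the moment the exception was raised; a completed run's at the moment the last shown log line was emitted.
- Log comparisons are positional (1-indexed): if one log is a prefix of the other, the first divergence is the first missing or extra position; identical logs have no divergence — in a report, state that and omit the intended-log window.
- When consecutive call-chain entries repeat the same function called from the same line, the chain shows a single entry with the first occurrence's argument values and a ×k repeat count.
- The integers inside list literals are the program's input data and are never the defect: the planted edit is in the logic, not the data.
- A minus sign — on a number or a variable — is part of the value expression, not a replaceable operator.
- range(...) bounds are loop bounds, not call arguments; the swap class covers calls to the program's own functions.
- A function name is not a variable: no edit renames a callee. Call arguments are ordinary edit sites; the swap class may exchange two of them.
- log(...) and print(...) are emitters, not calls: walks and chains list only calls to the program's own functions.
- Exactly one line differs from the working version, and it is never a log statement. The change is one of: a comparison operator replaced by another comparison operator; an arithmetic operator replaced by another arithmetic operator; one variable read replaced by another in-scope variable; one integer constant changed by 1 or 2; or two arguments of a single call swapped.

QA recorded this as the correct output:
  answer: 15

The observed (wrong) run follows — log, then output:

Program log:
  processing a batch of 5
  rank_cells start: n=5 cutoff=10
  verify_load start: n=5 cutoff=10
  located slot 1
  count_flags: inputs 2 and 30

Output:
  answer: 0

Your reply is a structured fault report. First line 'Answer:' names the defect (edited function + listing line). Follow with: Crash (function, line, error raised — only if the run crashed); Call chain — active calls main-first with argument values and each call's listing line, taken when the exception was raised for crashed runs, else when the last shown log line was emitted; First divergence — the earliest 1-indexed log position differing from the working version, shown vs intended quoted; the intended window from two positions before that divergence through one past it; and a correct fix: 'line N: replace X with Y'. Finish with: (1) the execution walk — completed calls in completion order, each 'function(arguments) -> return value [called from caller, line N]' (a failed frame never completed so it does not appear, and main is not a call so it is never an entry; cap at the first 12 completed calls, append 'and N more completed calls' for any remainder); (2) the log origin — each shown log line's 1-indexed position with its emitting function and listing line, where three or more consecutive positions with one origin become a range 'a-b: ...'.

Answer: the defect is in main at line 25.
Key fact: The log first diverges at position 5: the faulty run prints 'count_flags: inputs 2 and 30' where the working version prints 'count_flags: inputs 30 and 2'.
Call chain: main -> count_flags(2, 30) (called at line 25).
First divergence: position 5 — the shown line 'count_flags: inputs 2 and 30' should read 'count_flags: inputs 30 and 2'.
Intended log window:
  3: verify_load start: n=5 cutoff=10
  4: located slot 1
  5: count_flags: inputs 30 and 2
Execution walk:
  verify_load([3, 10, 9, 3, 5], 10) -> 1  [called from rank_cells, line 9]
  rank_cells([3, 10, 9, 3, 5], 10) -> 30  [called from main, line 24]
  count_flags(2, 30) -> 0  [called from main, line 25]
Origin of each log line:
  1: logged in main at line 23
  2: logged in rank_cells at line 8
  3: logged in verify_load at line 2
  4: logged in rank_cells at line 10
  5: logged in count_flags at line 15
A correct fix: line 25: replace `count_flags(2, step)` with `count_flags(step, 2)`.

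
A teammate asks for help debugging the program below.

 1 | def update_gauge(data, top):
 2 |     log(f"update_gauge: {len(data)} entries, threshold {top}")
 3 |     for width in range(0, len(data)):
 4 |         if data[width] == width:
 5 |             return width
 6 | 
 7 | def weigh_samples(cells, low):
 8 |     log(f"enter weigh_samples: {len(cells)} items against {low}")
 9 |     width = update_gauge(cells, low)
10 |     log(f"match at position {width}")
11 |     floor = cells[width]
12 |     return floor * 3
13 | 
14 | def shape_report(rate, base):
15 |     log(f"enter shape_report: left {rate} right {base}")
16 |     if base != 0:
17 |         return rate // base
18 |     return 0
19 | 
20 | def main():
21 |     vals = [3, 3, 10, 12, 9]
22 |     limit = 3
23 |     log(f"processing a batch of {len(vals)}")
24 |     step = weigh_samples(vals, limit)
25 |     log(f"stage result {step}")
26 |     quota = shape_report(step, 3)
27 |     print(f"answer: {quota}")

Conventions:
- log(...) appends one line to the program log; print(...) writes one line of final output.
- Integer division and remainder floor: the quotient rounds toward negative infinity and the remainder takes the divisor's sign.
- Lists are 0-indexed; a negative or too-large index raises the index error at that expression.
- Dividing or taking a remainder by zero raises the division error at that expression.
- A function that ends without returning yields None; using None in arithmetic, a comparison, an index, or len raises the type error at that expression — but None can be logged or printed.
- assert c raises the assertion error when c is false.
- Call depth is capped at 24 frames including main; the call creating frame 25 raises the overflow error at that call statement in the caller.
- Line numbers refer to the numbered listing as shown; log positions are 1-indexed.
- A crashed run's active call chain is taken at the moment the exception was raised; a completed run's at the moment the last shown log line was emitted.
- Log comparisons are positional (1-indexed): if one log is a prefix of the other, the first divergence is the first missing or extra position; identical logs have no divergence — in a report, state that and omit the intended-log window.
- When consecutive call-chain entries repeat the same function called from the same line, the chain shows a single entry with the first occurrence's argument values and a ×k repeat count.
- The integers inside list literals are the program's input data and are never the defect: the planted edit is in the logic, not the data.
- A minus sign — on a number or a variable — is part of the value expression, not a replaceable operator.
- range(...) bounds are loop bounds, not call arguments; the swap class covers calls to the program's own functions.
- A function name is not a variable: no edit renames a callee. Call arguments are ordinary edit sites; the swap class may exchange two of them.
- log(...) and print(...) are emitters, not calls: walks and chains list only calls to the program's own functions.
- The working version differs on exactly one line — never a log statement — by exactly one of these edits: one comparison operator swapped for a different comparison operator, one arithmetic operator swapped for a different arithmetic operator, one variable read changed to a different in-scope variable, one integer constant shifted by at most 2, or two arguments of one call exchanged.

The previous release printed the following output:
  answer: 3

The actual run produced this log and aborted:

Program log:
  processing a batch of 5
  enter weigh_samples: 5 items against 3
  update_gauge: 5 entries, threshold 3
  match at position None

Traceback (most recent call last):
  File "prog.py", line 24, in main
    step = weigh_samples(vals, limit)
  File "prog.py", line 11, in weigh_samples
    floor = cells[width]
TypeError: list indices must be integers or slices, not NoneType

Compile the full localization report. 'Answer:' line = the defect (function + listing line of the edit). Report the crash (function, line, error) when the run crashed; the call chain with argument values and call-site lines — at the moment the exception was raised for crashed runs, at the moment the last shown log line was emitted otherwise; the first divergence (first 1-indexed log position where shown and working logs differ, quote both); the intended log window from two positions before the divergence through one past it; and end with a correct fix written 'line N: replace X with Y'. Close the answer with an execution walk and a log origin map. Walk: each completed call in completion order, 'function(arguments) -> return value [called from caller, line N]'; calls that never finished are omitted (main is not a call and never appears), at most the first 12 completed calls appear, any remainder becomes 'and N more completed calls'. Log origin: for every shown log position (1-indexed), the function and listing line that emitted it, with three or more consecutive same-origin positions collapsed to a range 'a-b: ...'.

Answer: the defect is in update_gauge at line 4.
The tell: Everything matches until log position 4, which reads 'match at position None' in place of 'match at position 0'.
Crash: weigh_samples, line 11, TypeError.
Call chain: main -> weigh_samples([3, 3, 10, 12, 9], 3) (called at line 24).
First divergence: at position 4 the run shows 'match at position None' where the working version logs 'match at position 0'.
Intended log window:
  2: enter weigh_samples: 5 items against 3
  3: update_gauge: 5 entries, threshold 3
  4: match at position 0
  5: stage result 9
Execution walk:
  update_gauge([3, 3, 10, 12, 9], 3) -> None  [called from weigh_samples, line 9]
Log line origins:
  1 — main, line 23
  2 — weigh_samples, line 8
  3 — update_gauge, line 2
  4 — weigh_samples, line 10
A correct fix: line 4: replace `data[width] == width` with `data[width] == top`.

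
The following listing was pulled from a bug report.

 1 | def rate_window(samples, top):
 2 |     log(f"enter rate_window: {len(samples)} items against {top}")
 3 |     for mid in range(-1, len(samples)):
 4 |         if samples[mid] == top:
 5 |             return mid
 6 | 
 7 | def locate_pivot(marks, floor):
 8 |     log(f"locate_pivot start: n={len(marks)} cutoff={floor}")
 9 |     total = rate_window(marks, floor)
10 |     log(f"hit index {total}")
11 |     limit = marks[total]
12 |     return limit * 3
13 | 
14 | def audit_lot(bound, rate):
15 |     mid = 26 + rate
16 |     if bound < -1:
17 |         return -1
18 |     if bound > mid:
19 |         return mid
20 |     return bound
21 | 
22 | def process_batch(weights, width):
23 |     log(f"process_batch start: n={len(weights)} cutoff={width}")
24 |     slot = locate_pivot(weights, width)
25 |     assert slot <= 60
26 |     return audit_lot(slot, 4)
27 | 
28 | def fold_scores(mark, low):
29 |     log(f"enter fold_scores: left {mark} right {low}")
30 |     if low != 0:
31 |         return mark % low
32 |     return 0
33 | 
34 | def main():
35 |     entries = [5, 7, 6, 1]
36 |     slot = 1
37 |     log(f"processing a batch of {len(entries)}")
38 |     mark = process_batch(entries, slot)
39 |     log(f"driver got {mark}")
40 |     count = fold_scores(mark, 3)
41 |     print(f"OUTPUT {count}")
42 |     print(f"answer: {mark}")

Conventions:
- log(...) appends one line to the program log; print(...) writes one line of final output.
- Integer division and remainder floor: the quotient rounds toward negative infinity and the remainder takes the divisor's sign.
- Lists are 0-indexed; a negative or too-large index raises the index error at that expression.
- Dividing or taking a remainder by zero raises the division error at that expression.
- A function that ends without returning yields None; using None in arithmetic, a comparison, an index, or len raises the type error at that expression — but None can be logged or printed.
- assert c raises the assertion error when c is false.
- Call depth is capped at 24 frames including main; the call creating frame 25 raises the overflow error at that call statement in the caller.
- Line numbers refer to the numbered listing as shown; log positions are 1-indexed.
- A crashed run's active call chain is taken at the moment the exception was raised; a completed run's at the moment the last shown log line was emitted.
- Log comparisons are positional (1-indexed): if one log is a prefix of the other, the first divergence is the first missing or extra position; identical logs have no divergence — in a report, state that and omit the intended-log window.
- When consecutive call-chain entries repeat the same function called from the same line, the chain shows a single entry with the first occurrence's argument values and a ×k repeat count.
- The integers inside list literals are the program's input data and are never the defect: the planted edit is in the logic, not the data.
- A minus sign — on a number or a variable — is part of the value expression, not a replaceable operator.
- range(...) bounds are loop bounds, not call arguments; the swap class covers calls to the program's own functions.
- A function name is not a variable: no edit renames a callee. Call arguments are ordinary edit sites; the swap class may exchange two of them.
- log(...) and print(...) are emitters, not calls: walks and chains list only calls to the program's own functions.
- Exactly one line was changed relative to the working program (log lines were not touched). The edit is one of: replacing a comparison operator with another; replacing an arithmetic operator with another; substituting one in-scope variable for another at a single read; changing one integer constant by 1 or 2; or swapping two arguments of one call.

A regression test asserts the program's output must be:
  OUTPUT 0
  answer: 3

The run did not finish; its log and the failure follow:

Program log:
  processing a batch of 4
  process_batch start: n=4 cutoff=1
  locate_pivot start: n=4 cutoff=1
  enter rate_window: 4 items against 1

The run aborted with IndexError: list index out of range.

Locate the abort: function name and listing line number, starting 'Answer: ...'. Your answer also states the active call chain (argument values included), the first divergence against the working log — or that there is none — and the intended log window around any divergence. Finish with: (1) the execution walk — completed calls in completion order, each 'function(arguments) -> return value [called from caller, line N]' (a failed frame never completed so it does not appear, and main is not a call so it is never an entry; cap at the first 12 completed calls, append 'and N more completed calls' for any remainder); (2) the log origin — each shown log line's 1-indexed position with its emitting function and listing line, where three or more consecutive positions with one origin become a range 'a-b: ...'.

Answer: the error was raised in rate_window, line 4.
Core observation: A complete run would log 'hit index 3' next, but this one stopped at 4 lines.
Call chain: main -> process_batch([5, 7, 6, 1], 1) (called at line 38) -> locate_pivot([5, 7, 6, 1], 1) (called at line 24) -> rate_window([5, 7, 6, 1], 1) (called at line 9).
First divergence: position 5; the shown log stops at 4 lines while the working version next logs 'hit index 3'.
Intended log window:
  3: locate_pivot start: n=4 cutoff=1
  4: enter rate_window: 4 items against 1
  5: hit index 3
  6: driver got 3
Execution walk:
  (no call completed)
Log line origins:
  1: emitted by main (line 37)
  2: emitted by process_batch (line 23)
  3: emitted by locate_pivot (line 8)
  4: emitted by rate_window (line 2)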